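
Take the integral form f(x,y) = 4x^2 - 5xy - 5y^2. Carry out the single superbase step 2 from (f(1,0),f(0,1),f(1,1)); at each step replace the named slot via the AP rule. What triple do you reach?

start (4,-5,-6) = (f(1,0),f(0,1),f(1,1))
replace slot 2: 2·(4+(-6)) − (-5) = 1 → (4,1,-6)

4,1,-6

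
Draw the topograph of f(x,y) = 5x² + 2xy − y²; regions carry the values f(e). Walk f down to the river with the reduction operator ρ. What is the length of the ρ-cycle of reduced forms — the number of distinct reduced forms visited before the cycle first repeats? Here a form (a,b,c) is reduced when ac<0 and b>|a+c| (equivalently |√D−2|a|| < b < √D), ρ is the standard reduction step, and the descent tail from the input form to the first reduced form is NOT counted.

D = 24, ⌊√D⌋ = 4
descent: ρ → (-1,4,2)  [lands on river]
river: ρ → (2,4,-1)
ρ-cycle length = 2 (tail of 1 descent step not counted)

2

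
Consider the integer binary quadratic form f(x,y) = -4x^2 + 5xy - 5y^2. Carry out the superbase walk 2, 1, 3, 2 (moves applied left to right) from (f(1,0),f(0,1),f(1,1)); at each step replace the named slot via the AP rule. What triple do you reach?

start (-4,-5,-4) = (f(1,0),f(0,1),f(1,1))
replace slot 2: 2·((-4)+(-4)) − (-5) = -11 → (-4,-11,-4)
replace slot 1: 2·((-11)+(-4)) − (-4) = -26 → (-26,-11,-4)
replace slot 3: 2·((-26)+(-11)) − (-4) = -70 → (-26,-11,-70)
replace slot 2: 2·((-26)+(-70)) − (-11) = -181 → (-26,-181,-70)

-26,-181,-70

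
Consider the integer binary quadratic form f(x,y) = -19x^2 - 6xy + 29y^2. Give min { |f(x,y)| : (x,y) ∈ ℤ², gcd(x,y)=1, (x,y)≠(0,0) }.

descent: ρ → (29,6,-19)
descent: ρ → (-19,32,16)  [lands on river]
river: ρ → (16,32,-19)
river: ρ → (-19,44,4)
river: ρ → (4,44,-19)
closes: descent 2, river 4
min |a| on river = 4

4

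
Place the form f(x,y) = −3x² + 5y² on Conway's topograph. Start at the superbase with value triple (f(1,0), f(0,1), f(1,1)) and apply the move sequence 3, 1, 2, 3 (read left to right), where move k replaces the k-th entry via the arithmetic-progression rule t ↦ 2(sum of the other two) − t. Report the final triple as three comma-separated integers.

start (-3,5,2) = (f(1,0),f(0,1),f(1,1))
replace slot 3: 2·((-3)+5) − 2 = 2 → (-3,5,2)
replace slot 1: 2·(5+2) − (-3) = 17 → (17,5,2)
replace slot 2: 2·(17+2) − 5 = 33 → (17,33,2)
replace slot 3: 2·(17+33) − 2 = 98 → (17,33,98)

17,33,98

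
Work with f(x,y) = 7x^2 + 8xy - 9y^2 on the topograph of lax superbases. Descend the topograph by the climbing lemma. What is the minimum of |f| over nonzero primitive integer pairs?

river: ρ → (-9,10,6)
river: ρ → (6,14,-5)
river: ρ → (-5,16,3)
river: ρ → (3,14,-10)
river: ρ → (-10,6,7)
river: ρ → (7,8,-9)
closes: descent 0, river 6
min |a| on river = 3

3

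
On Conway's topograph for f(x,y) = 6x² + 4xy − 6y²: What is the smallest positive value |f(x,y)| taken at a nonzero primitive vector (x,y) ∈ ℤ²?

river: ρ → (-6,8,4)
river: ρ → (4,8,-6)
river: ρ → (-6,4,6)
river: ρ → (6,8,-4)
river: ρ → (-4,8,6)
river: ρ → (6,4,-6)
closes: descent 0, river 6
min |a| on river = 4

4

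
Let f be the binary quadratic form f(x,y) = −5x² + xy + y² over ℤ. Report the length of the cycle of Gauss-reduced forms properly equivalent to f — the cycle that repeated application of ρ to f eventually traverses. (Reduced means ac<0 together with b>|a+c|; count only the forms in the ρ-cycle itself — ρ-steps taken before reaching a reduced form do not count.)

D = 21, ⌊√D⌋ = 4
descent: ρ → (1,3,-3)  [lands on river]
river: ρ → (-3,3,1)
ρ-cycle length = 2 (tail of 1 descent step not counted)

2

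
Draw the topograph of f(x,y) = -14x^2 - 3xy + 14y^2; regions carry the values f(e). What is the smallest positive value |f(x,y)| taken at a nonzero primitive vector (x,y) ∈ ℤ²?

descent: ρ → (14,3,-14)  [lands on river]
river: ρ → (-14,25,3)
river: ρ → (3,23,-22)
river: ρ → (-22,21,4)
river: ρ → (4,27,-4)
river: ρ → (-4,21,22)
river: ρ → (22,23,-3)
river: ρ → (-3,25,14)
closes: descent 1, river 8
min |a| on river = 3

3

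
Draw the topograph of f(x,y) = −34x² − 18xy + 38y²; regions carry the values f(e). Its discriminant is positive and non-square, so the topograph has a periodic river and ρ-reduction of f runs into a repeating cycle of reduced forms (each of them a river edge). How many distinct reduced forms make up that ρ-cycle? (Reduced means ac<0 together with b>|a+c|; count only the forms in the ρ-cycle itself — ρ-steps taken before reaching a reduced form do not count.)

D = 5492, ⌊√D⌋ = 74
descent: ρ → (38,18,-34)  [lands on river]
river: ρ → (-34,50,22)
river: ρ → (22,38,-46)
river: ρ → (-46,54,14)
river: ρ → (14,58,-38)
river: ρ → (-38,18,34)
river: ρ → (34,50,-22)
river: ρ → (-22,38,46)
river: ρ → (46,54,-14)
river: ρ → (-14,58,38)
ρ-cycle length = 10 (tail of 1 descent step not counted)

10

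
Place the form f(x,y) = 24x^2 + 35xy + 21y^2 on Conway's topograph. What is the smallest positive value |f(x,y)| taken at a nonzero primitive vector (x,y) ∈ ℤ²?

translate: b→-13 (≡35 mod 48), so (24,35,21)→(24,-13,10)
flip: (24,-13,10)→(10,13,24)
translate: b→-7 (≡13 mod 20), so (10,13,24)→(10,-7,21)
reduced (well bottom): (10,-7,21) with a≤c, −a<b≤a
well minimum = a = 10

10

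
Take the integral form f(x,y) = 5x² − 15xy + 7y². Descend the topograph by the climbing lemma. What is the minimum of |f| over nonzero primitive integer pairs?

descent: ρ → (7,1,-3)
descent: ρ → (-3,5,5)  [lands on river]
river: ρ → (5,5,-3)
river: ρ → (-3,7,3)
river: ρ → (3,5,-5)
river: ρ → (-5,5,3)
river: ρ → (3,7,-3)
closes: descent 2, river 6
min |a| on river = 3

3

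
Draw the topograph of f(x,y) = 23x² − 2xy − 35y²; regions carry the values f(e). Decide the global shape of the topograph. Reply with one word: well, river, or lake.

D = b²−4ac = (-2)² − 4·23·(-35) = 3224
D > 0 non-square ⇒ indefinite ⇒ periodic river

river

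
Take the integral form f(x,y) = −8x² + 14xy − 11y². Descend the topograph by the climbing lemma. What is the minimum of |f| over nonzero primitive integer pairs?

translate: b→2 (≡-14 mod 16), so (8,-14,11)→(8,2,5)
flip: (8,2,5)→(5,-2,8)
reduced (well bottom): (5,-2,8) with a≤c, −a<b≤a
well minimum |f| = |-5| = 5 (negative-definite)

5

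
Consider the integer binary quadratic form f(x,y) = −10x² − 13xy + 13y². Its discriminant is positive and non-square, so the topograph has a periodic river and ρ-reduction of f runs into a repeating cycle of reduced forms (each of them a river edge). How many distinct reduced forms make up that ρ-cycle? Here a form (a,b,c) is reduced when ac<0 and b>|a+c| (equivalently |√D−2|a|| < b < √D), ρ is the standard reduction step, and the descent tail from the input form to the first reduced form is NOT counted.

D = 689, ⌊√D⌋ = 26
descent: ρ → (13,13,-10)  [lands on river]
river: ρ → (-10,7,16)
river: ρ → (16,25,-1)
river: ρ → (-1,25,16)
river: ρ → (16,7,-10)
river: ρ → (-10,13,13)
ρ-cycle length = 6 (tail of 1 descent step not counted)

6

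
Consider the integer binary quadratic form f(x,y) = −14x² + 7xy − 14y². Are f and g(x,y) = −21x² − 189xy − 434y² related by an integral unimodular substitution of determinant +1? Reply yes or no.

D₁ = -735, D₂ = -735
f is negative-definite; reduce −f:
−f: flip: (14,-7,14)→(14,7,14)
−f: reduced (well bottom): (14,7,14) with a≤c, −a<b≤a
flip sign back: reduced form of f is (-14,-7,-14)
g is negative-definite; reduce −g:
−g: translate: b→21 (≡189 mod 42), so (21,189,434)→(21,21,14)
−g: flip: (21,21,14)→(14,-21,21)
−g: translate: b→7 (≡-21 mod 28), so (14,-21,21)→(14,7,14)
−g: reduced (well bottom): (14,7,14) with a≤c, −a<b≤a
flip sign back: reduced form of g is (-14,-7,-14)
reduced forms (-14, -7, -14) vs (-14, -7, -14) ⇒ equivalent

yes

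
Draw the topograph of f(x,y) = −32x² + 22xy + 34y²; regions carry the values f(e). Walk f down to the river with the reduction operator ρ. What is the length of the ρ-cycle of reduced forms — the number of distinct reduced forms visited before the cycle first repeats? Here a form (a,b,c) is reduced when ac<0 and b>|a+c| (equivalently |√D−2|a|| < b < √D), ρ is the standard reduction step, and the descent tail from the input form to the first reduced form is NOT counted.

D = 4836, ⌊√D⌋ = 69
river: ρ → (34,46,-20)
river: ρ → (-20,34,46)
river: ρ → (46,58,-8)
river: ρ → (-8,54,60)
river: ρ → (60,66,-2)
river: ρ → (-2,66,60)
river: ρ → (60,54,-8)
river: ρ → (-8,58,46)
river: ρ → (46,34,-20)
river: ρ → (-20,46,34)
river: ρ → (34,22,-32)
river: ρ → (-32,42,24)
river: ρ → (24,54,-20)
river: ρ → (-20,66,6)
river: ρ → (6,66,-20)
river: ρ → (-20,54,24)
river: ρ → (24,42,-32)
river: ρ → (-32,22,34)
ρ-cycle length = 18 (tail of 0 descent steps not counted)

18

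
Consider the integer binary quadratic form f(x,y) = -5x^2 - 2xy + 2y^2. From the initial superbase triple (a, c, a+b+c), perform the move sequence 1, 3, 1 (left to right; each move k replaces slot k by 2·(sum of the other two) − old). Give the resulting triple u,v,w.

start (-5,2,-5) = (f(1,0),f(0,1),f(1,1))
replace slot 1: 2·(2+(-5)) − (-5) = -1 → (-1,2,-5)
replace slot 3: 2·((-1)+2) − (-5) = 7 → (-1,2,7)
replace slot 1: 2·(2+7) − (-1) = 19 → (19,2,7)

19,2,7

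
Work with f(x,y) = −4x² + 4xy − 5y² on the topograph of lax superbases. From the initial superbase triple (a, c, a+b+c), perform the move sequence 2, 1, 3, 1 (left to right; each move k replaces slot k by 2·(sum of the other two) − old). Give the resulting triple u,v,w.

start (-4,-5,-5) = (f(1,0),f(0,1),f(1,1))
replace slot 2: 2·((-4)+(-5)) − (-5) = -13 → (-4,-13,-5)
replace slot 1: 2·((-13)+(-5)) − (-4) = -32 → (-32,-13,-5)
replace slot 3: 2·((-32)+(-13)) − (-5) = -85 → (-32,-13,-85)
replace slot 1: 2·((-13)+(-85)) − (-32) = -164 → (-164,-13,-85)

-164,-13,-85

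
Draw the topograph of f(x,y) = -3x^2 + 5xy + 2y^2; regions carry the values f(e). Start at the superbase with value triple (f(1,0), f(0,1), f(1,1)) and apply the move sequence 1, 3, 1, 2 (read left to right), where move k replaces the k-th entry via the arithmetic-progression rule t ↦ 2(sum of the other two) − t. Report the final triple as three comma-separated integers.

start (-3,2,4) = (f(1,0),f(0,1),f(1,1))
replace slot 1: 2·(2+4) − (-3) = 15 → (15,2,4)
replace slot 3: 2·(15+2) − 4 = 30 → (15,2,30)
replace slot 1: 2·(2+30) − 15 = 49 → (49,2,30)
replace slot 2: 2·(49+30) − 2 = 156 → (49,156,30)

49,156,30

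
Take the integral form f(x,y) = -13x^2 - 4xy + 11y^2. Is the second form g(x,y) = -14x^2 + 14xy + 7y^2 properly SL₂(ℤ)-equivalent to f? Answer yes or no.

D₁ = 588, D₂ = 588
river cycle of f (length 6): (11, 4, -13), (-13, 22, 2), (2, 22, -13), (-13, 4, 11), (11, 18, -6), (-6, 18, 11)
river cycle of g (length 2): (7, 14, -14), (-14, 14, 7)
cycles differ ⇒ inequivalent

no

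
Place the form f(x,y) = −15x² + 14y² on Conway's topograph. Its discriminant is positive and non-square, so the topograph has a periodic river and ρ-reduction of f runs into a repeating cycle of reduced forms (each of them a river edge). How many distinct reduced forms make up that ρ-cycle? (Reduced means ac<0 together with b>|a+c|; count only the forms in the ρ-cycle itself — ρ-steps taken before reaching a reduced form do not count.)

D = 840, ⌊√D⌋ = 28
descent: ρ → (14,28,-1)  [lands on river]
river: ρ → (-1,28,14)
ρ-cycle length = 2 (tail of 1 descent step not counted)

2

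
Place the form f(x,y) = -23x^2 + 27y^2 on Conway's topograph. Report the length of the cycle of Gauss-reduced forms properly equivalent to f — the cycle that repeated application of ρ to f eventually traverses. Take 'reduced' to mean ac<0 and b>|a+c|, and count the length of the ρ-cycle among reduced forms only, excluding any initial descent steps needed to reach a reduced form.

D = 2484, ⌊√D⌋ = 49
descent: ρ → (27,0,-23)
descent: ρ → (-23,46,4)  [lands on river]
river: ρ → (4,42,-45)
river: ρ → (-45,48,1)
river: ρ → (1,48,-45)
river: ρ → (-45,42,4)
river: ρ → (4,46,-23)
ρ-cycle length = 6 (tail of 2 descent steps not counted)

6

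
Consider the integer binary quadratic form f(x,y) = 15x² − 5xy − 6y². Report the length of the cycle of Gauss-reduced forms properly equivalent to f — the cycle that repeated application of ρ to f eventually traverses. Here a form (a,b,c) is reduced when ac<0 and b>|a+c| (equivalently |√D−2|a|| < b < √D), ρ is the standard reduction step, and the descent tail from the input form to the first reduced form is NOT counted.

D = 385, ⌊√D⌋ = 19
descent: ρ → (-6,17,4)  [lands on river]
river: ρ → (4,15,-10)
river: ρ → (-10,5,9)
river: ρ → (9,13,-6)
river: ρ → (-6,11,11)
river: ρ → (11,11,-6)
river: ρ → (-6,13,9)
river: ρ → (9,5,-10)
river: ρ → (-10,15,4)
river: ρ → (4,17,-6)
river: ρ → (-6,19,1)
river: ρ → (1,19,-6)
ρ-cycle length = 12 (tail of 1 descent step not counted)

12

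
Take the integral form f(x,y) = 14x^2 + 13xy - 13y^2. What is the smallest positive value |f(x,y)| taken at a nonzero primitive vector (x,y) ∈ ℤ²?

river: ρ → (-13,13,14)
river: ρ → (14,15,-12)
river: ρ → (-12,9,17)
river: ρ → (17,25,-4)
river: ρ → (-4,23,23)
river: ρ → (23,23,-4)
river: ρ → (-4,25,17)
river: ρ → (17,9,-12)
river: ρ → (-12,15,14)
river: ρ → (14,13,-13)
closes: descent 0, river 10
min |a| on river = 4

4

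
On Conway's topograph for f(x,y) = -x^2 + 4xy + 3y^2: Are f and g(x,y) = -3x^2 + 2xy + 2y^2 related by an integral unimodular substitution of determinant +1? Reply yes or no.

D₁ = 28, D₂ = 28
river cycle of f (length 4): (3, 2, -2), (-2, 2, 3), (3, 4, -1), (-1, 4, 3)
river cycle of g (length 4): (2, 2, -3), (-3, 4, 1), (1, 4, -3), (-3, 2, 2)
cycles differ ⇒ inequivalent

no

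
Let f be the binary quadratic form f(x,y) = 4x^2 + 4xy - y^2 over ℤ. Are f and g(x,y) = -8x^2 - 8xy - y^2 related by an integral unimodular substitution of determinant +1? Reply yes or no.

D₁ = 32, D₂ = 32
river cycle of f (length 2): (-1, 4, 4), (4, 4, -1)
river cycle of g (length 2): (-1, 4, 4), (4, 4, -1)
cycles coincide ⇒ equivalent

yes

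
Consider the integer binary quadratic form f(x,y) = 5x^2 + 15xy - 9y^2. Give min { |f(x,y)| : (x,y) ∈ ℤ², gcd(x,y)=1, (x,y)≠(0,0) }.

river: ρ → (-9,3,11)
river: ρ → (11,19,-1)
river: ρ → (-1,19,11)
river: ρ → (11,3,-9)
river: ρ → (-9,15,5)
river: ρ → (5,15,-9)
closes: descent 0, river 6
min |a| on river = 1

1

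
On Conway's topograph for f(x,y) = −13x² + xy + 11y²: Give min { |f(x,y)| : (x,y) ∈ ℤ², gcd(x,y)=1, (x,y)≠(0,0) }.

descent: ρ → (11,21,-3)  [lands on river]
river: ρ → (-3,21,11)
river: ρ → (11,23,-1)
river: ρ → (-1,23,11)
closes: descent 1, river 4
min |a| on river = 1

1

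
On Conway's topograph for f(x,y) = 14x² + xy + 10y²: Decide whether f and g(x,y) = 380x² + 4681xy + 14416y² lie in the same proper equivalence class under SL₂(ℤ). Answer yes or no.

D₁ = -559, D₂ = -559
f: flip: (14,1,10)→(10,-1,14)
f: reduced (well bottom): (10,-1,14) with a≤c, −a<b≤a
g: translate: b→121 (≡4681 mod 760), so (380,4681,14416)→(380,121,10)
g: flip: (380,121,10)→(10,-121,380)
g: translate: b→-1 (≡-121 mod 20), so (10,-121,380)→(10,-1,14)
g: reduced (well bottom): (10,-1,14) with a≤c, −a<b≤a
reduced forms (10, -1, 14) vs (10, -1, 14) ⇒ equivalent

yes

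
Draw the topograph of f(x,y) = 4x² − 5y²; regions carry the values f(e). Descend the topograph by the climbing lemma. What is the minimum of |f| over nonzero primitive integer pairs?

descent: ρ → (-5,0,4)
descent: ρ → (4,8,-1)  [lands on river]
river: ρ → (-1,8,4)
closes: descent 2, river 2
min |a| on river = 1

1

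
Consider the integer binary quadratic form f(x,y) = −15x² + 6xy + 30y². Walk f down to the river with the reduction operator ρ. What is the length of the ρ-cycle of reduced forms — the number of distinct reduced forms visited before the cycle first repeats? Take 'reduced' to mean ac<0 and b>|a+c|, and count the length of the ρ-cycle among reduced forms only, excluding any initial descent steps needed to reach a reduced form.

D = 1836, ⌊√D⌋ = 42
descent: ρ → (30,-6,-15)
descent: ρ → (-15,36,9)  [lands on river]
river: ρ → (9,36,-15)
river: ρ → (-15,24,21)
river: ρ → (21,18,-18)
river: ρ → (-18,18,21)
river: ρ → (21,24,-15)
ρ-cycle length = 6 (tail of 2 descent steps not counted)

6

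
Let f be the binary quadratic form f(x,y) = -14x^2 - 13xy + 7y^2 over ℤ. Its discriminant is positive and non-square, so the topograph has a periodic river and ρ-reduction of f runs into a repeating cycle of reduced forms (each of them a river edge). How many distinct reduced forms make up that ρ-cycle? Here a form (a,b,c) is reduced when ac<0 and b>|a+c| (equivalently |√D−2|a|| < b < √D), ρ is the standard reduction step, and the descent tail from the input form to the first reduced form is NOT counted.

D = 561, ⌊√D⌋ = 23
descent: ρ → (7,13,-14)  [lands on river]
river: ρ → (-14,15,6)
river: ρ → (6,21,-5)
river: ρ → (-5,19,10)
river: ρ → (10,21,-3)
river: ρ → (-3,21,10)
river: ρ → (10,19,-5)
river: ρ → (-5,21,6)
river: ρ → (6,15,-14)
river: ρ → (-14,13,7)
river: ρ → (7,15,-12)
river: ρ → (-12,9,10)
river: ρ → (10,11,-11)
river: ρ → (-11,11,10)
river: ρ → (10,9,-12)
river: ρ → (-12,15,7)
ρ-cycle length = 16 (tail of 1 descent step not counted)

16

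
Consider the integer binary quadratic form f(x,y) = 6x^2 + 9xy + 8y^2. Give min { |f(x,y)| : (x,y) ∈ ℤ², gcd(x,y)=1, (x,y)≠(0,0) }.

translate: b→-3 (≡9 mod 12), so (6,9,8)→(6,-3,5)
flip: (6,-3,5)→(5,3,6)
reduced (well bottom): (5,3,6) with a≤c, −a<b≤a
well minimum = a = 5

5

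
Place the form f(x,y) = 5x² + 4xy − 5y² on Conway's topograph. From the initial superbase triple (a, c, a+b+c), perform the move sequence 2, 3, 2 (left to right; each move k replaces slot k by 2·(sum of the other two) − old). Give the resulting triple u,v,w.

start (5,-5,4) = (f(1,0),f(0,1),f(1,1))
replace slot 2: 2·(5+4) − (-5) = 23 → (5,23,4)
replace slot 3: 2·(5+23) − 4 = 52 → (5,23,52)
replace slot 2: 2·(5+52) − 23 = 91 → (5,91,52)

5,91,52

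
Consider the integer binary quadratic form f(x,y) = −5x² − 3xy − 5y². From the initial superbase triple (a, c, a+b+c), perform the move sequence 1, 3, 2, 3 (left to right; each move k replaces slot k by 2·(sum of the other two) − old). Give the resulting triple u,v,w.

start (-5,-5,-13) = (f(1,0),f(0,1),f(1,1))
replace slot 1: 2·((-5)+(-13)) − (-5) = -31 → (-31,-5,-13)
replace slot 3: 2·((-31)+(-5)) − (-13) = -59 → (-31,-5,-59)
replace slot 2: 2·((-31)+(-59)) − (-5) = -175 → (-31,-175,-59)
replace slot 3: 2·((-31)+(-175)) − (-59) = -353 → (-31,-175,-353)

-31,-175,-353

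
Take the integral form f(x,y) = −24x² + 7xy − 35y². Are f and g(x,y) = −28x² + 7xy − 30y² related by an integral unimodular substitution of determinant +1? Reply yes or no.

D₁ = -3311, D₂ = -3311
f is negative-definite; reduce −f:
−f: reduced (well bottom): (24,-7,35) with a≤c, −a<b≤a
flip sign back: reduced form of f is (-24,7,-35)
g is negative-definite; reduce −g:
−g: reduced (well bottom): (28,-7,30) with a≤c, −a<b≤a
flip sign back: reduced form of g is (-28,7,-30)
reduced forms (-24, 7, -35) vs (-28, 7, -30) ⇒ inequivalent

no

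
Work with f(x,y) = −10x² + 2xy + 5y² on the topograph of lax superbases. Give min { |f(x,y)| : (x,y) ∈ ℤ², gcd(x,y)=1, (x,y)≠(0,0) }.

descent: ρ → (5,8,-7)  [lands on river]
river: ρ → (-7,6,6)
river: ρ → (6,6,-7)
river: ρ → (-7,8,5)
river: ρ → (5,12,-3)
river: ρ → (-3,12,5)
closes: descent 1, river 6
min |a| on river = 3

3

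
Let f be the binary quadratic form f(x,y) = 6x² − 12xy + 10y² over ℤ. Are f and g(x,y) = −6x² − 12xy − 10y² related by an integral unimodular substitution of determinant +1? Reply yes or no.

D₁ = -96, D₂ = -96
f: translate: b→0 (≡-12 mod 12), so (6,-12,10)→(6,0,4)
f: flip: (6,0,4)→(4,0,6)
f: reduced (well bottom): (4,0,6) with a≤c, −a<b≤a
g is negative-definite; reduce −g:
−g: translate: b→0 (≡12 mod 12), so (6,12,10)→(6,0,4)
−g: flip: (6,0,4)→(4,0,6)
−g: reduced (well bottom): (4,0,6) with a≤c, −a<b≤a
flip sign back: reduced form of g is (-4,0,-6)
reduced forms (4, 0, 6) vs (-4, 0, -6) ⇒ inequivalent

no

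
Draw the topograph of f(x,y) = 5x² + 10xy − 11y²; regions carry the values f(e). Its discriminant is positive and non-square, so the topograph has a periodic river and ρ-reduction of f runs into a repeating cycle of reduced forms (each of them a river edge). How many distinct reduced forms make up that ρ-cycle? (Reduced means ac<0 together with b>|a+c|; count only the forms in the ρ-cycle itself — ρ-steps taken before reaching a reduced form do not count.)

D = 320, ⌊√D⌋ = 17
river: ρ → (-11,12,4)
river: ρ → (4,12,-11)
river: ρ → (-11,10,5)
river: ρ → (5,10,-11)
ρ-cycle length = 4 (tail of 0 descent steps not counted)

4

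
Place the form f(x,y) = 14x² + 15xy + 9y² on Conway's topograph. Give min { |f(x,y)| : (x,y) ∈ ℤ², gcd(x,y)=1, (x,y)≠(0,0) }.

translate: b→-13 (≡15 mod 28), so (14,15,9)→(14,-13,8)
flip: (14,-13,8)→(8,13,14)
translate: b→-3 (≡13 mod 16), so (8,13,14)→(8,-3,9)
reduced (well bottom): (8,-3,9) with a≤c, −a<b≤a
well minimum = a = 8

8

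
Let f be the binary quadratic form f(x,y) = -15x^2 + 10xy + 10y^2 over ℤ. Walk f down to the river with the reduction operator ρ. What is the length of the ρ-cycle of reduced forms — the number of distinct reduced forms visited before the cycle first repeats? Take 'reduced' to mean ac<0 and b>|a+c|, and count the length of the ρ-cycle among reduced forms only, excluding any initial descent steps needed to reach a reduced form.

D = 700, ⌊√D⌋ = 26
river: ρ → (10,10,-15)
river: ρ → (-15,20,5)
river: ρ → (5,20,-15)
river: ρ → (-15,10,10)
ρ-cycle length = 4 (tail of 0 descent steps not counted)

4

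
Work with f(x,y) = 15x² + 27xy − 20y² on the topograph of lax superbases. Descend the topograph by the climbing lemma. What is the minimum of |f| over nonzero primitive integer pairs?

river: ρ → (-20,13,22)
river: ρ → (22,31,-11)
river: ρ → (-11,35,16)
river: ρ → (16,29,-17)
river: ρ → (-17,39,6)
river: ρ → (6,33,-35)
river: ρ → (-35,37,4)
river: ρ → (4,43,-5)
river: ρ → (-5,37,28)
river: ρ → (28,19,-14)
river: ρ → (-14,37,10)
river: ρ → (10,43,-2)
river: ρ → (-2,41,31)
river: ρ → (31,21,-12)
river: ρ → (-12,27,25)
river: ρ → (25,23,-14)
river: ρ → (-14,33,15)
river: ρ → (15,27,-20)
closes: descent 0, river 18
min |a| on river = 2

2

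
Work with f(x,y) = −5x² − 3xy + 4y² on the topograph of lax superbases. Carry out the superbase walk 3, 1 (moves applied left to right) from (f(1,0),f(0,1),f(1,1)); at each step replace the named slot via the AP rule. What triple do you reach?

start (-5,4,-4) = (f(1,0),f(0,1),f(1,1))
replace slot 3: 2·((-5)+4) − (-4) = 2 → (-5,4,2)
replace slot 1: 2·(4+2) − (-5) = 17 → (17,4,2)

17,4,2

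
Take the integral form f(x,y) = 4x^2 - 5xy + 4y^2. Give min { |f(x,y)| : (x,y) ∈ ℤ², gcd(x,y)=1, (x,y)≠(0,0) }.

translate: b→3 (≡-5 mod 8), so (4,-5,4)→(4,3,3)
flip: (4,3,3)→(3,-3,4)
translate: b→3 (≡-3 mod 6), so (3,-3,4)→(3,3,4)
reduced (well bottom): (3,3,4) with a≤c, −a<b≤a
well minimum = a = 3

3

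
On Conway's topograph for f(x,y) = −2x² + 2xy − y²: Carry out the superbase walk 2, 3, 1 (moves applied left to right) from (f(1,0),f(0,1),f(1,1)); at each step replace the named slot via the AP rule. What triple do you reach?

start (-2,-1,-1) = (f(1,0),f(0,1),f(1,1))
replace slot 2: 2·((-2)+(-1)) − (-1) = -5 → (-2,-5,-1)
replace slot 3: 2·((-2)+(-5)) − (-1) = -13 → (-2,-5,-13)
replace slot 1: 2·((-5)+(-13)) − (-2) = -34 → (-34,-5,-13)

-34,-5,-13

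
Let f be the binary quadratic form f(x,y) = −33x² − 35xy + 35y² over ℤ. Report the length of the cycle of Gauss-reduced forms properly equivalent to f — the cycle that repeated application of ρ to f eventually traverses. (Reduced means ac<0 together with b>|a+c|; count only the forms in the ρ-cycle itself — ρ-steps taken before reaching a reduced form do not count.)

D = 5845, ⌊√D⌋ = 76
descent: ρ → (35,35,-33)  [lands on river]
river: ρ → (-33,31,37)
river: ρ → (37,43,-27)
river: ρ → (-27,65,15)
river: ρ → (15,55,-47)
river: ρ → (-47,39,23)
river: ρ → (23,53,-33)
river: ρ → (-33,13,43)
river: ρ → (43,73,-3)
river: ρ → (-3,71,67)
river: ρ → (67,63,-7)
river: ρ → (-7,63,67)
river: ρ → (67,71,-3)
river: ρ → (-3,73,43)
river: ρ → (43,13,-33)
river: ρ → (-33,53,23)
river: ρ → (23,39,-47)
river: ρ → (-47,55,15)
river: ρ → (15,65,-27)
river: ρ → (-27,43,37)
river: ρ → (37,31,-33)
river: ρ → (-33,35,35)
ρ-cycle length = 22 (tail of 1 descent step not counted)

22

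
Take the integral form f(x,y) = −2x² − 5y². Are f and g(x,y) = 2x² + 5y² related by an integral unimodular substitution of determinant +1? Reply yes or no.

D₁ = -40, D₂ = -40
f is negative-definite; reduce −f:
−f: reduced (well bottom): (2,0,5) with a≤c, −a<b≤a
flip sign back: reduced form of f is (-2,0,-5)
g: reduced (well bottom): (2,0,5) with a≤c, −a<b≤a
reduced forms (-2, 0, -5) vs (2, 0, 5) ⇒ inequivalent

no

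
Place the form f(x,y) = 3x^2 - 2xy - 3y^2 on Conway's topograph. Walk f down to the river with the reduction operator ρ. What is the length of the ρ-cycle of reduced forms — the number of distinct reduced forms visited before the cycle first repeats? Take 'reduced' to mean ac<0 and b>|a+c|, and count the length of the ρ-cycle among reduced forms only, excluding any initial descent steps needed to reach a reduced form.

D = 40, ⌊√D⌋ = 6
descent: ρ → (-3,2,3)  [lands on river]
river: ρ → (3,4,-2)
river: ρ → (-2,4,3)
river: ρ → (3,2,-3)
river: ρ → (-3,4,2)
river: ρ → (2,4,-3)
ρ-cycle length = 6 (tail of 1 descent step not counted)

6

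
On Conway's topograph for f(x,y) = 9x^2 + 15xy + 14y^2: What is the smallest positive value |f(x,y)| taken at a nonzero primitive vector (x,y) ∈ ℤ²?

translate: b→-3 (≡15 mod 18), so (9,15,14)→(9,-3,8)
flip: (9,-3,8)→(8,3,9)
reduced (well bottom): (8,3,9) with a≤c, −a<b≤a
well minimum = a = 8

8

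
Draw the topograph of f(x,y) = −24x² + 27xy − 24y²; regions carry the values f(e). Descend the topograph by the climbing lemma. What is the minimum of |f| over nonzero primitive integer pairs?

translate: b→21 (≡-27 mod 48), so (24,-27,24)→(24,21,21)
flip: (24,21,21)→(21,-21,24)
translate: b→21 (≡-21 mod 42), so (21,-21,24)→(21,21,24)
reduced (well bottom): (21,21,24) with a≤c, −a<b≤a
well minimum |f| = |-21| = 21 (negative-definite)

21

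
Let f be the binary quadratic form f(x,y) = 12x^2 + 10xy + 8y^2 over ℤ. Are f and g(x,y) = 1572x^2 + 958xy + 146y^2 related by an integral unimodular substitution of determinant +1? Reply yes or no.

D₁ = -284, D₂ = -284
f: flip: (12,10,8)→(8,-10,12)
f: translate: b→6 (≡-10 mod 16), so (8,-10,12)→(8,6,10)
f: reduced (well bottom): (8,6,10) with a≤c, −a<b≤a
g: flip: (1572,958,146)→(146,-958,1572)
g: translate: b→-82 (≡-958 mod 292), so (146,-958,1572)→(146,-82,12)
g: flip: (146,-82,12)→(12,82,146)
g: translate: b→10 (≡82 mod 24), so (12,82,146)→(12,10,8)
g: flip: (12,10,8)→(8,-10,12)
g: translate: b→6 (≡-10 mod 16), so (8,-10,12)→(8,6,10)
g: reduced (well bottom): (8,6,10) with a≤c, −a<b≤a
reduced forms (8, 6, 10) vs (8, 6, 10) ⇒ equivalent

yes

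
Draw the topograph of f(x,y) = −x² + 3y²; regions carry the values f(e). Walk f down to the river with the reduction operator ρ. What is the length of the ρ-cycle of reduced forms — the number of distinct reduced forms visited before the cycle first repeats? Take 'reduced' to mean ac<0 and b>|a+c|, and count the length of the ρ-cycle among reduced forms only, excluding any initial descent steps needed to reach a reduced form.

D = 12, ⌊√D⌋ = 3
descent: ρ → (3,0,-1)
descent: ρ → (-1,2,2)  [lands on river]
river: ρ → (2,2,-1)
ρ-cycle length = 2 (tail of 2 descent steps not counted)

2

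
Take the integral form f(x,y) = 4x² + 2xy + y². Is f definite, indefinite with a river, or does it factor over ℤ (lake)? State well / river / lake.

D = b²−4ac = 2² − 4·4·1 = -12
D < 0 ⇒ definite ⇒ every region one sign ⇒ single well

well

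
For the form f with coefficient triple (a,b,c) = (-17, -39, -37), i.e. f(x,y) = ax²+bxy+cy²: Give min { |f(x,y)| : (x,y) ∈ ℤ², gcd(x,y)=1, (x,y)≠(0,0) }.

translate: b→5 (≡39 mod 34), so (17,39,37)→(17,5,15)
flip: (17,5,15)→(15,-5,17)
reduced (well bottom): (15,-5,17) with a≤c, −a<b≤a
well minimum |f| = |-15| = 15 (negative-definite)

15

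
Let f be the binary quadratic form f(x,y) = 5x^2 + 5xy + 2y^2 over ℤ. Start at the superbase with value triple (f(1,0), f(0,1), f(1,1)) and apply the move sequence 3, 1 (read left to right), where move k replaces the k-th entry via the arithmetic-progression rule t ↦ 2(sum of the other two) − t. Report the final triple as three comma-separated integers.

start (5,2,12) = (f(1,0),f(0,1),f(1,1))
replace slot 3: 2·(5+2) − 12 = 2 → (5,2,2)
replace slot 1: 2·(2+2) − 5 = 3 → (3,2,2)

3,2,2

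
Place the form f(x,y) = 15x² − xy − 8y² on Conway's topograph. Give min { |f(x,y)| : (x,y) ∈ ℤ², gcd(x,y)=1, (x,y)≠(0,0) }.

descent: ρ → (-8,17,6)  [lands on river]
river: ρ → (6,19,-5)
river: ρ → (-5,21,2)
river: ρ → (2,19,-15)
river: ρ → (-15,11,6)
river: ρ → (6,13,-13)
river: ρ → (-13,13,6)
river: ρ → (6,11,-15)
river: ρ → (-15,19,2)
river: ρ → (2,21,-5)
river: ρ → (-5,19,6)
river: ρ → (6,17,-8)
river: ρ → (-8,15,8)
river: ρ → (8,17,-6)
river: ρ → (-6,19,5)
river: ρ → (5,21,-2)
river: ρ → (-2,19,15)
river: ρ → (15,11,-6)
river: ρ → (-6,13,13)
river: ρ → (13,13,-6)
river: ρ → (-6,11,15)
river: ρ → (15,19,-2)
river: ρ → (-2,21,5)
river: ρ → (5,19,-6)
river: ρ → (-6,17,8)
river: ρ → (8,15,-8)
closes: descent 1, river 26
min |a| on river = 2

2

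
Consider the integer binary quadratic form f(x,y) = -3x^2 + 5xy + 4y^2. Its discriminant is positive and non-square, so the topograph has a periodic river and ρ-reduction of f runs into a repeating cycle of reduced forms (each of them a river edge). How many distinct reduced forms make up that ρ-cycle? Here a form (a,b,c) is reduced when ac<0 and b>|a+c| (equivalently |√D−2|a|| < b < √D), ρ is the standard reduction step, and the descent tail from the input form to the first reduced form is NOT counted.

D = 73, ⌊√D⌋ = 8
river: ρ → (4,3,-4)
river: ρ → (-4,5,3)
river: ρ → (3,7,-2)
river: ρ → (-2,5,6)
river: ρ → (6,7,-1)
river: ρ → (-1,7,6)
river: ρ → (6,5,-2)
river: ρ → (-2,7,3)
river: ρ → (3,5,-4)
river: ρ → (-4,3,4)
river: ρ → (4,5,-3)
river: ρ → (-3,7,2)
river: ρ → (2,5,-6)
river: ρ → (-6,7,1)
river: ρ → (1,7,-6)
river: ρ → (-6,5,2)
river: ρ → (2,7,-3)
river: ρ → (-3,5,4)
ρ-cycle length = 18 (tail of 0 descent steps not counted)

18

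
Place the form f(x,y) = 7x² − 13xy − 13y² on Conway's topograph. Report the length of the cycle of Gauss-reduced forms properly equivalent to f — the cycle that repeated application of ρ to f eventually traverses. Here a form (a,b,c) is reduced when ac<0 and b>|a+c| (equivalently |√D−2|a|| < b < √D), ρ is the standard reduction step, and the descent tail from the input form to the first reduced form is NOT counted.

D = 533, ⌊√D⌋ = 23
descent: ρ → (-13,13,7)  [lands on river]
river: ρ → (7,15,-11)
river: ρ → (-11,7,11)
river: ρ → (11,15,-7)
river: ρ → (-7,13,13)
river: ρ → (13,13,-7)
river: ρ → (-7,15,11)
river: ρ → (11,7,-11)
river: ρ → (-11,15,7)
river: ρ → (7,13,-13)
ρ-cycle length = 10 (tail of 1 descent step not counted)

10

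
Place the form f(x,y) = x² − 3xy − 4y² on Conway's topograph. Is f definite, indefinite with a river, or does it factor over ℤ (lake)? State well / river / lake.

D = b²−4ac = (-3)² − 4·1·(-4) = 25
D = 5² is a perfect square ⇒ form factors over ℤ ⇒ lakes

lake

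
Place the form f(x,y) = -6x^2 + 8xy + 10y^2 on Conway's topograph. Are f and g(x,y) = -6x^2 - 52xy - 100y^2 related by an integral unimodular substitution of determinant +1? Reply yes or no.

D₁ = 304, D₂ = 304
river cycle of f (length 6): (10, 12, -4), (-4, 12, 10), (10, 8, -6), (-6, 16, 2), (2, 16, -6), (-6, 8, 10)
river cycle of g (length 6): (-6, 8, 10), (10, 12, -4), (-4, 12, 10), (10, 8, -6), (-6, 16, 2), (2, 16, -6)
cycles coincide ⇒ equivalent

yes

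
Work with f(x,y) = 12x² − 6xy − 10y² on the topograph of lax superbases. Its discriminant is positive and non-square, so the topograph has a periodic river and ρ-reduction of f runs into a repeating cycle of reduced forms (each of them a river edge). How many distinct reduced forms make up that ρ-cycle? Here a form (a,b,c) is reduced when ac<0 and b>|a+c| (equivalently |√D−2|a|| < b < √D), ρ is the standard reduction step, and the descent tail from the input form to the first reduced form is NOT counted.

D = 516, ⌊√D⌋ = 22
descent: ρ → (-10,6,12)  [lands on river]
river: ρ → (12,18,-4)
river: ρ → (-4,22,2)
river: ρ → (2,22,-4)
river: ρ → (-4,18,12)
river: ρ → (12,6,-10)
river: ρ → (-10,14,8)
river: ρ → (8,18,-6)
river: ρ → (-6,18,8)
river: ρ → (8,14,-10)
ρ-cycle length = 10 (tail of 1 descent step not counted)

10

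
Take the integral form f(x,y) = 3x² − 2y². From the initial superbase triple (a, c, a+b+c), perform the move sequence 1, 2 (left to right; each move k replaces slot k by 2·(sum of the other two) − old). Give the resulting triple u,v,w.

start (3,-2,1) = (f(1,0),f(0,1),f(1,1))
replace slot 1: 2·((-2)+1) − 3 = -5 → (-5,-2,1)
replace slot 2: 2·((-5)+1) − (-2) = -6 → (-5,-6,1)

-5,-6,1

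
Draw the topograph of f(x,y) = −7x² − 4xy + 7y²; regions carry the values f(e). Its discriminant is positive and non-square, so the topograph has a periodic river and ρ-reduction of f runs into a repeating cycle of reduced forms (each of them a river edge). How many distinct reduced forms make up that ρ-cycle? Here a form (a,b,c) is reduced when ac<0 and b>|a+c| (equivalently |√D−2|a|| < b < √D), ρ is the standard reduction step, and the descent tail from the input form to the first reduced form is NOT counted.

D = 212, ⌊√D⌋ = 14
descent: ρ → (7,4,-7)  [lands on river]
river: ρ → (-7,10,4)
river: ρ → (4,14,-1)
river: ρ → (-1,14,4)
river: ρ → (4,10,-7)
river: ρ → (-7,4,7)
river: ρ → (7,10,-4)
river: ρ → (-4,14,1)
river: ρ → (1,14,-4)
river: ρ → (-4,10,7)
ρ-cycle length = 10 (tail of 1 descent step not counted)

10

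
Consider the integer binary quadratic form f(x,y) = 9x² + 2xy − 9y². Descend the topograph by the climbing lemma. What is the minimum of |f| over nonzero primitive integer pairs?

river: ρ → (-9,16,2)
river: ρ → (2,16,-9)
river: ρ → (-9,2,9)
river: ρ → (9,16,-2)
river: ρ → (-2,16,9)
river: ρ → (9,2,-9)
closes: descent 0, river 6
min |a| on river = 2

2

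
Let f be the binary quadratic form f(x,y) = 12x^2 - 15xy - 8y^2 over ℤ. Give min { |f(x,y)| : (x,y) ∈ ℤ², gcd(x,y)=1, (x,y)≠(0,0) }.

descent: ρ → (-8,15,12)  [lands on river]
river: ρ → (12,9,-11)
river: ρ → (-11,13,10)
river: ρ → (10,7,-14)
river: ρ → (-14,21,3)
river: ρ → (3,21,-14)
river: ρ → (-14,7,10)
river: ρ → (10,13,-11)
river: ρ → (-11,9,12)
river: ρ → (12,15,-8)
river: ρ → (-8,17,10)
river: ρ → (10,23,-2)
river: ρ → (-2,21,21)
river: ρ → (21,21,-2)
river: ρ → (-2,23,10)
river: ρ → (10,17,-8)
closes: descent 1, river 16
min |a| on river = 2

2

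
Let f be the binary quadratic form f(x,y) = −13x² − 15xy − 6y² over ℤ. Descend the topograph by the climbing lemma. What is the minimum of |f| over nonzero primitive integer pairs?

translate: b→-11 (≡15 mod 26), so (13,15,6)→(13,-11,4)
flip: (13,-11,4)→(4,11,13)
translate: b→3 (≡11 mod 8), so (4,11,13)→(4,3,6)
reduced (well bottom): (4,3,6) with a≤c, −a<b≤a
well minimum |f| = |-4| = 4 (negative-definite)

4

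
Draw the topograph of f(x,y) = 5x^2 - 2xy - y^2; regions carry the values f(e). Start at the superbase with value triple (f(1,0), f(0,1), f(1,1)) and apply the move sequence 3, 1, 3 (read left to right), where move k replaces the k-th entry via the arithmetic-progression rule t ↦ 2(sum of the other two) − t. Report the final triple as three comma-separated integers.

start (5,-1,2) = (f(1,0),f(0,1),f(1,1))
replace slot 3: 2·(5+(-1)) − 2 = 6 → (5,-1,6)
replace slot 1: 2·((-1)+6) − 5 = 5 → (5,-1,6)
replace slot 3: 2·(5+(-1)) − 6 = 2 → (5,-1,2)

5,-1,2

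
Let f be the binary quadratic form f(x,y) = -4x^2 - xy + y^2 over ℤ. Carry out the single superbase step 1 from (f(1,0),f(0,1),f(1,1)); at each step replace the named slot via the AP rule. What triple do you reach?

start (-4,1,-4) = (f(1,0),f(0,1),f(1,1))
replace slot 1: 2·(1+(-4)) − (-4) = -2 → (-2,1,-4)

-2,1,-4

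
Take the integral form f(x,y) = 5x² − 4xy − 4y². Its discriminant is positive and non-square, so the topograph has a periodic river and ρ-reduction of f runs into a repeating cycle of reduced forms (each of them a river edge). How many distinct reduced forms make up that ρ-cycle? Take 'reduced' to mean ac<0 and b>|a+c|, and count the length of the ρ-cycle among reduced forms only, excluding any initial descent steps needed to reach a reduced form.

D = 96, ⌊√D⌋ = 9
descent: ρ → (-4,4,5)  [lands on river]
river: ρ → (5,6,-3)
river: ρ → (-3,6,5)
river: ρ → (5,4,-4)
ρ-cycle length = 4 (tail of 1 descent step not counted)

4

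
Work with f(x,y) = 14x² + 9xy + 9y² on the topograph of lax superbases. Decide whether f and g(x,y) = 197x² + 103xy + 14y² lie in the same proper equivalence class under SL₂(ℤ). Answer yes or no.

D₁ = -423, D₂ = -423
f: flip: (14,9,9)→(9,-9,14)
f: translate: b→9 (≡-9 mod 18), so (9,-9,14)→(9,9,14)
f: reduced (well bottom): (9,9,14) with a≤c, −a<b≤a
g: flip: (197,103,14)→(14,-103,197)
g: translate: b→9 (≡-103 mod 28), so (14,-103,197)→(14,9,9)
g: flip: (14,9,9)→(9,-9,14)
g: translate: b→9 (≡-9 mod 18), so (9,-9,14)→(9,9,14)
g: reduced (well bottom): (9,9,14) with a≤c, −a<b≤a
reduced forms (9, 9, 14) vs (9, 9, 14) ⇒ equivalent

yes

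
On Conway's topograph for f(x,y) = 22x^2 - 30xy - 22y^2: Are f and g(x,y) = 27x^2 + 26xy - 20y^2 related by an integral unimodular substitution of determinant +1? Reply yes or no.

D₁ = 2836, D₂ = 2836
river cycle of f (length 34): (-22, 30, 22), (22, 14, -30), (-30, 46, 6), (6, 50, -14), (-14, 34, 30), (30, 26, -18), (-18, 46, 10), (10, 34, -42), (-42, 50, 2), (2, 50, -42), … (24 more)
river cycle of g (length 30): (-20, 14, 33), (33, 52, -1), (-1, 52, 33), (33, 14, -20), (-20, 26, 27), (27, 28, -19), (-19, 48, 7), (7, 50, -12), (-12, 46, 15), (15, 44, -15), … (20 more)
cycles differ ⇒ inequivalent

no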